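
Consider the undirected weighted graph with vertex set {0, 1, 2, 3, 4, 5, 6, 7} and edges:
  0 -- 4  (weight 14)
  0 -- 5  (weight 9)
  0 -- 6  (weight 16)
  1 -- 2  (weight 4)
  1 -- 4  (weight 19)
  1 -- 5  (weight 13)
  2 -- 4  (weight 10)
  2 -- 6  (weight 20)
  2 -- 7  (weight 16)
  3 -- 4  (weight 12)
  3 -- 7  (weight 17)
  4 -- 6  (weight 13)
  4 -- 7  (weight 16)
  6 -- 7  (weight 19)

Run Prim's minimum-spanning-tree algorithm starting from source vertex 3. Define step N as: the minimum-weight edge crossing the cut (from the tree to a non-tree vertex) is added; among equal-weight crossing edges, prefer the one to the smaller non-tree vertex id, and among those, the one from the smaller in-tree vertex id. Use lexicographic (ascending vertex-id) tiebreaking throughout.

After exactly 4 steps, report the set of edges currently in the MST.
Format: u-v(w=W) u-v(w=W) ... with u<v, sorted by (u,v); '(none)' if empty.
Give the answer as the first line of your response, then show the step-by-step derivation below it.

1-2(w=4) 1-5(w=13) 2-4(w=10) 3-4(w=12)

step 1: add edge 3-4 (w=12); MST = {3-4(w=12)}
step 2: add edge 2-4 (w=10); MST = {2-4(w=10) 3-4(w=12)}
step 3: add edge 1-2 (w=4); MST = {1-2(w=4) 2-4(w=10) 3-4(w=12)}
step 4: add edge 1-5 (w=13); MST = {1-2(w=4) 1-5(w=13) 2-4(w=10) 3-4(w=12)}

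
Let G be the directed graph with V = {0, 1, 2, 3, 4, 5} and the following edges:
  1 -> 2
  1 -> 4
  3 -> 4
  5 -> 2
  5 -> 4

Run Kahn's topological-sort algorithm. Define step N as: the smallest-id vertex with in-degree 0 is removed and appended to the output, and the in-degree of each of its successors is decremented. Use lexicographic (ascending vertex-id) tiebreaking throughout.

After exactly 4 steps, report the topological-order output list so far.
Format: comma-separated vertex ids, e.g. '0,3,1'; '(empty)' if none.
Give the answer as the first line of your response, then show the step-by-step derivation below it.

0,1,3,5

step 1: output 0; order=[0]; indeg=(0,0,2,0,3,0)
step 2: output 1; order=[0,1]; indeg=(0,0,1,0,2,0)
step 3: output 3; order=[0,1,3]; indeg=(0,0,1,0,1,0)
step 4: output 5; order=[0,1,3,5]; indeg=(0,0,0,0,0,0)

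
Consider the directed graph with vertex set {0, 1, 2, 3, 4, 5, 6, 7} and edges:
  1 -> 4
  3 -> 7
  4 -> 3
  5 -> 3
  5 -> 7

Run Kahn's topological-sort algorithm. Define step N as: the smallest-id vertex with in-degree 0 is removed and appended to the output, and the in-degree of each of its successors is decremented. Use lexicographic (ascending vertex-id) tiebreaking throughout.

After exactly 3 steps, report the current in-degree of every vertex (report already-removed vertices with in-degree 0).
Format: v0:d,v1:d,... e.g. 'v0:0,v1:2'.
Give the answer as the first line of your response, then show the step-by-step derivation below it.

v0:0,v1:0,v2:0,v3:2,v4:0,v5:0,v6:0,v7:2

step 1: output 0; order=[0]; indeg=(0,0,0,2,1,0,0,2)
step 2: output 1; order=[0,1]; indeg=(0,0,0,2,0,0,0,2)
step 3: output 2; order=[0,1,2]; indeg=(0,0,0,2,0,0,0,2)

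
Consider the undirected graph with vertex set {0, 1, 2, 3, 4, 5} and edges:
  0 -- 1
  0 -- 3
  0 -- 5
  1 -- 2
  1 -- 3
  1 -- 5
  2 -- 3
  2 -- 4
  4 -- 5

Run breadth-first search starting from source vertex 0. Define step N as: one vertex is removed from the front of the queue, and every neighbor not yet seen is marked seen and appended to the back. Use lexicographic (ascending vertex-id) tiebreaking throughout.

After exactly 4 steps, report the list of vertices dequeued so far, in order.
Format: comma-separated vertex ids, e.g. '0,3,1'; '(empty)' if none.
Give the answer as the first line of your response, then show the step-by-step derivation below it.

0,1,3,5

step 1: dequeue 0; queue=[1,3,5]; order=0
step 2: dequeue 1; queue=[3,5,2]; order=0,1
step 3: dequeue 3; queue=[5,2]; order=0,1,3
step 4: dequeue 5; queue=[2,4]; order=0,1,3,5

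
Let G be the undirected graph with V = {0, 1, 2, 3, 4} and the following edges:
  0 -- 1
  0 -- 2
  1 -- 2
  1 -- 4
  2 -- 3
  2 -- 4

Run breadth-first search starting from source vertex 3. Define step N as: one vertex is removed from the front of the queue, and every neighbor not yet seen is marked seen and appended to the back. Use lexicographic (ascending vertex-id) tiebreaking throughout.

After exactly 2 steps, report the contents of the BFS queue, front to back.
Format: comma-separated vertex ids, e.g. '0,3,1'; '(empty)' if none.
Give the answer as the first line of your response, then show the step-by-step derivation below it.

0,1,4

step 1: dequeue 3; queue=[2]; order=3
step 2: dequeue 2; queue=[0,1,4]; order=3,2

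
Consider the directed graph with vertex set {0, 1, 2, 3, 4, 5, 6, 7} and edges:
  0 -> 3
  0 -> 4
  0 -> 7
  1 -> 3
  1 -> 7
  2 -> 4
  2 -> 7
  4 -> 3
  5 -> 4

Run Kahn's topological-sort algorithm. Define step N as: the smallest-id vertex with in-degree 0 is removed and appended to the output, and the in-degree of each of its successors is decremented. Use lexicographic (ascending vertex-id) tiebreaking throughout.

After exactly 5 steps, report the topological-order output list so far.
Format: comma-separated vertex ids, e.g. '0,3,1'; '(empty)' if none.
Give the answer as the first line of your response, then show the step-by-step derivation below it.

0,1,2,5,4

step 1: output 0; order=[0]; indeg=(0,0,0,2,2,0,0,2)
step 2: output 1; order=[0,1]; indeg=(0,0,0,1,2,0,0,1)
step 3: output 2; order=[0,1,2]; indeg=(0,0,0,1,1,0,0,0)
step 4: output 5; order=[0,1,2,5]; indeg=(0,0,0,1,0,0,0,0)
step 5: output 4; order=[0,1,2,5,4]; indeg=(0,0,0,0,0,0,0,0)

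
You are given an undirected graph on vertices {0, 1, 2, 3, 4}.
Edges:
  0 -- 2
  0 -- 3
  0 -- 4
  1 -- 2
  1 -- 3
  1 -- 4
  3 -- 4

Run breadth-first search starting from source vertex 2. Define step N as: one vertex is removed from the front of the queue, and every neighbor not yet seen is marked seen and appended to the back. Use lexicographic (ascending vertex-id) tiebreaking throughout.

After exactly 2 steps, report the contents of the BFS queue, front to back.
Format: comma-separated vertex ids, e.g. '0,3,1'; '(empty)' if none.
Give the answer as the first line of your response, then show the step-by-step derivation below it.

1,3,4

step 1: dequeue 2; queue=[0,1]; order=2
step 2: dequeue 0; queue=[1,3,4]; order=2,0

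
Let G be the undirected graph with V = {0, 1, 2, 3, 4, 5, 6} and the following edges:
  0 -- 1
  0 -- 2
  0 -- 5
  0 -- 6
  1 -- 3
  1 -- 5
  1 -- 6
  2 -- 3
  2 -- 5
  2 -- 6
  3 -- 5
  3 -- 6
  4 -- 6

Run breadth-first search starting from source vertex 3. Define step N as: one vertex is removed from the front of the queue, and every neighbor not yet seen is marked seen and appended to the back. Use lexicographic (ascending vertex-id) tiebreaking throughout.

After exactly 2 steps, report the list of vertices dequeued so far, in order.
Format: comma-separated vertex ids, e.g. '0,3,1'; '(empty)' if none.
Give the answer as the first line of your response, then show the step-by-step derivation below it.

3,1

step 1: dequeue 3; queue=[1,2,5,6]; order=3
step 2: dequeue 1; queue=[2,5,6,0]; order=3,1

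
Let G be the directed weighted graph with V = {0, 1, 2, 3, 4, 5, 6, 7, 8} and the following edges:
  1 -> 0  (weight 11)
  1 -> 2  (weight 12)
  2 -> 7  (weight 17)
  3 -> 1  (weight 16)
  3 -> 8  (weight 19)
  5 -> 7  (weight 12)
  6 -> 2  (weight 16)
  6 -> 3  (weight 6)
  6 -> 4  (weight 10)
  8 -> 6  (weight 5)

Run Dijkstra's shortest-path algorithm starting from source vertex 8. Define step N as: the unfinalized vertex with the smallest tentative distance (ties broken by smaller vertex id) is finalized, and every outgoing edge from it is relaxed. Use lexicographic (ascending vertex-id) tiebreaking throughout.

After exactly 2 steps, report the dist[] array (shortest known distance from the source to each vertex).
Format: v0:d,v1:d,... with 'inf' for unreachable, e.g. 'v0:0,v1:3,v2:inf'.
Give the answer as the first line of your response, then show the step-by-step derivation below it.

v0:inf,v1:inf,v2:21,v3:11,v4:15,v5:inf,v6:5,v7:inf,v8:0

step 1: dist = v0:inf,v1:inf,v2:inf,v3:inf,v4:inf,v5:inf,v6:5,v7:inf,v8:0
step 2: dist = v0:inf,v1:inf,v2:21,v3:11,v4:15,v5:inf,v6:5,v7:inf,v8:0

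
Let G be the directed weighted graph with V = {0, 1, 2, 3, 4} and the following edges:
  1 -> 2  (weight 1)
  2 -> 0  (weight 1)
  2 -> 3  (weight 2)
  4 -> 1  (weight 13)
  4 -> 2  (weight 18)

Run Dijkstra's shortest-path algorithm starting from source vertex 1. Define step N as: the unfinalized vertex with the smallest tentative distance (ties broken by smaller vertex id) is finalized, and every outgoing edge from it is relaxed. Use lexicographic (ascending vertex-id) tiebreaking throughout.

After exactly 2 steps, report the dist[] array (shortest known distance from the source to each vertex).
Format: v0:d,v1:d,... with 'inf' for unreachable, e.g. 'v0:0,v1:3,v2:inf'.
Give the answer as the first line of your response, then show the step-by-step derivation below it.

v0:2,v1:0,v2:1,v3:3,v4:inf

step 1: dist = v0:inf,v1:0,v2:1,v3:inf,v4:inf
step 2: dist = v0:2,v1:0,v2:1,v3:3,v4:inf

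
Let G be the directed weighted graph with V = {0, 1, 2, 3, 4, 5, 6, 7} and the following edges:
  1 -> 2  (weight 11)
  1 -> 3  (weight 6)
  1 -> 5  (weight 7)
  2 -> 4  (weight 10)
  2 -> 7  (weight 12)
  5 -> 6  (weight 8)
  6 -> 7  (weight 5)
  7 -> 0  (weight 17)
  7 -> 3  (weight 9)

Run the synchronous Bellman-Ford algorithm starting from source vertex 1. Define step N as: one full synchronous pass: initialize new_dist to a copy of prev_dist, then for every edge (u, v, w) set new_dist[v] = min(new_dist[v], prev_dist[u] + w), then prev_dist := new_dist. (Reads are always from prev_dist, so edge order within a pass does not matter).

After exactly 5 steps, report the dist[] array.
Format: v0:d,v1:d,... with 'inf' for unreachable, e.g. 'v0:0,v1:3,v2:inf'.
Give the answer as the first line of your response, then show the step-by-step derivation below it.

v0:37,v1:0,v2:11,v3:6,v4:21,v5:7,v6:15,v7:20

step 1: dist = v0:inf,v1:0,v2:11,v3:6,v4:inf,v5:7,v6:inf,v7:inf
step 2: dist = v0:inf,v1:0,v2:11,v3:6,v4:21,v5:7,v6:15,v7:23
step 3: dist = v0:40,v1:0,v2:11,v3:6,v4:21,v5:7,v6:15,v7:20
step 4: dist = v0:37,v1:0,v2:11,v3:6,v4:21,v5:7,v6:15,v7:20
step 5: dist = v0:37,v1:0,v2:11,v3:6,v4:21,v5:7,v6:15,v7:20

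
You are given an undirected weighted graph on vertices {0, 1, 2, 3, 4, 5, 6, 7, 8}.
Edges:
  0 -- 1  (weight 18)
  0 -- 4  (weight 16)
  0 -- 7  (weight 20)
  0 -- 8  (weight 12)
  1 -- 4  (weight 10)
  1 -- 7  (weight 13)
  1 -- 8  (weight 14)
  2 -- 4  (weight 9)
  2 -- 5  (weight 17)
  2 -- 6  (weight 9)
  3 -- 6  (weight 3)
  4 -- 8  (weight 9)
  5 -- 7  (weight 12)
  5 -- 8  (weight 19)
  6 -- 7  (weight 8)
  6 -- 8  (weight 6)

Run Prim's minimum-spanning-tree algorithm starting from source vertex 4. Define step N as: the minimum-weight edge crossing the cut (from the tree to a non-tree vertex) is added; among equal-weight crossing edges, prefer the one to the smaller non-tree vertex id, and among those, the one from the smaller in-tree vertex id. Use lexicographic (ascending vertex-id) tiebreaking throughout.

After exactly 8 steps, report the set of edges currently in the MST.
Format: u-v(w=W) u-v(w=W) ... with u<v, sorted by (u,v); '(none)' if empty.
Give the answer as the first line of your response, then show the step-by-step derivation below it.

0-8(w=12) 1-4(w=10) 2-4(w=9) 2-6(w=9) 3-6(w=3) 5-7(w=12) 6-7(w=8) 6-8(w=6)

step 1: add edge 2-4 (w=9); MST = {2-4(w=9)}
step 2: add edge 2-6 (w=9); MST = {2-4(w=9) 2-6(w=9)}
step 3: add edge 3-6 (w=3); MST = {2-4(w=9) 2-6(w=9) 3-6(w=3)}
step 4: add edge 6-8 (w=6); MST = {2-4(w=9) 2-6(w=9) 3-6(w=3) 6-8(w=6)}
step 5: add edge 6-7 (w=8); MST = {2-4(w=9) 2-6(w=9) 3-6(w=3) 6-7(w=8) 6-8(w=6)}
step 6: add edge 1-4 (w=10); MST = {1-4(w=10) 2-4(w=9) 2-6(w=9) 3-6(w=3) 6-7(w=8) 6-8(w=6)}
step 7: add edge 0-8 (w=12); MST = {0-8(w=12) 1-4(w=10) 2-4(w=9) 2-6(w=9) 3-6(w=3) 6-7(w=8) 6-8(w=6)}
step 8: add edge 5-7 (w=12); MST = {0-8(w=12) 1-4(w=10) 2-4(w=9) 2-6(w=9) 3-6(w=3) 5-7(w=12) 6-7(w=8) 6-8(w=6)}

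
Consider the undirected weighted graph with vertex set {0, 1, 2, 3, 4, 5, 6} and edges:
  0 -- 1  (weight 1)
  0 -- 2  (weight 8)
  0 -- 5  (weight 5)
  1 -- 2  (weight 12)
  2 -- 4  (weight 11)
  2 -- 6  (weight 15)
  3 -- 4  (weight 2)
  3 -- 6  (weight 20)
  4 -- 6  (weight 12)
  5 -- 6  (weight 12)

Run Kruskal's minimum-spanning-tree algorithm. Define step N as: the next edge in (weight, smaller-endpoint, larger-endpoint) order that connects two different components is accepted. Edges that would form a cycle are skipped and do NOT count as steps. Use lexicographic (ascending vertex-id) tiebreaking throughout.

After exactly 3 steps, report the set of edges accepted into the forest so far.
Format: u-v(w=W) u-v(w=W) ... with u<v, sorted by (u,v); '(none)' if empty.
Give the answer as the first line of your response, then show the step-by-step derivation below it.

0-1(w=1) 0-5(w=5) 3-4(w=2)

step 1: add edge 0-1 (w=1); MST = {0-1(w=1)}
step 2: add edge 3-4 (w=2); MST = {0-1(w=1) 3-4(w=2)}
step 3: add edge 0-5 (w=5); MST = {0-1(w=1) 0-5(w=5) 3-4(w=2)}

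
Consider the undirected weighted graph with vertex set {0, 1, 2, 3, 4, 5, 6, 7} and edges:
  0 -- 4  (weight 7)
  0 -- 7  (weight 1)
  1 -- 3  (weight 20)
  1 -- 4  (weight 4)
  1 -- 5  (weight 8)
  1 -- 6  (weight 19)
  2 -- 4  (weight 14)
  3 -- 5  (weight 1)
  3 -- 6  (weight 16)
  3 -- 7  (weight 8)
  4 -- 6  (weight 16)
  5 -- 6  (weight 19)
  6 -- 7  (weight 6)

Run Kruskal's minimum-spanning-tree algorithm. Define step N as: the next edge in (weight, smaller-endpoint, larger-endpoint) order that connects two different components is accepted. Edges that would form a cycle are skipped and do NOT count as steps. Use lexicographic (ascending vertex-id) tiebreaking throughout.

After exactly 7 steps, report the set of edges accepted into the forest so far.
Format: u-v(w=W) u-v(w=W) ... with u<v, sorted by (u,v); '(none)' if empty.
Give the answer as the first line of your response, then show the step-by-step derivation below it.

0-4(w=7) 0-7(w=1) 1-4(w=4) 1-5(w=8) 2-4(w=14) 3-5(w=1) 6-7(w=6)

step 1: add edge 0-7 (w=1); MST = {0-7(w=1)}
step 2: add edge 3-5 (w=1); MST = {0-7(w=1) 3-5(w=1)}
step 3: add edge 1-4 (w=4); MST = {0-7(w=1) 1-4(w=4) 3-5(w=1)}
step 4: add edge 6-7 (w=6); MST = {0-7(w=1) 1-4(w=4) 3-5(w=1) 6-7(w=6)}
step 5: add edge 0-4 (w=7); MST = {0-4(w=7) 0-7(w=1) 1-4(w=4) 3-5(w=1) 6-7(w=6)}
step 6: add edge 1-5 (w=8); MST = {0-4(w=7) 0-7(w=1) 1-4(w=4) 1-5(w=8) 3-5(w=1) 6-7(w=6)}
step 7: add edge 2-4 (w=14); MST = {0-4(w=7) 0-7(w=1) 1-4(w=4) 1-5(w=8) 2-4(w=14) 3-5(w=1) 6-7(w=6)}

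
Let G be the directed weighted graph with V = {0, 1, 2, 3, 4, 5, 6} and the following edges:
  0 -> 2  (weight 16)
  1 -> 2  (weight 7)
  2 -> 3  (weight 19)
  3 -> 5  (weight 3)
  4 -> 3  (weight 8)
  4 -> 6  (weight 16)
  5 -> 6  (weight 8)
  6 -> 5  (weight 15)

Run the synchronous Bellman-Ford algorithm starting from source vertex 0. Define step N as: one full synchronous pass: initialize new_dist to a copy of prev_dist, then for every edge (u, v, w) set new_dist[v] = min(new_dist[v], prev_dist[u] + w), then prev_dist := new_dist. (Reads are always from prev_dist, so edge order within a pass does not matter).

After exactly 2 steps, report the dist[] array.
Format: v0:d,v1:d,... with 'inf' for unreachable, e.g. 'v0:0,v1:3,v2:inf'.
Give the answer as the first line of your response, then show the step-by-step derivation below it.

v0:0,v1:inf,v2:16,v3:35,v4:inf,v5:inf,v6:inf

step 1: dist = v0:0,v1:inf,v2:16,v3:inf,v4:inf,v5:inf,v6:inf
step 2: dist = v0:0,v1:inf,v2:16,v3:35,v4:inf,v5:inf,v6:inf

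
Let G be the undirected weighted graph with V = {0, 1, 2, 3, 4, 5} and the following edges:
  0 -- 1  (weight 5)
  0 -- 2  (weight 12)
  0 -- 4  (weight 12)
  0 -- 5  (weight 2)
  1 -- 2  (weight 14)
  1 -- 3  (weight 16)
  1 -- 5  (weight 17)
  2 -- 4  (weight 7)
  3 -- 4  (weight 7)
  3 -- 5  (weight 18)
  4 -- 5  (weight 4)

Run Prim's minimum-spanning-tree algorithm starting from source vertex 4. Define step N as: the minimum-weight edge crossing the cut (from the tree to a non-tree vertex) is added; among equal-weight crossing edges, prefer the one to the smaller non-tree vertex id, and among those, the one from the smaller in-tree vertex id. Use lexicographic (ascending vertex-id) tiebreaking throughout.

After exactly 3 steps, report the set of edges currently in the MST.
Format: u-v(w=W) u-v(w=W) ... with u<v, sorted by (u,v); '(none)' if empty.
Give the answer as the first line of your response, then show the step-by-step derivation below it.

0-1(w=5) 0-5(w=2) 4-5(w=4)

step 1: add edge 4-5 (w=4); MST = {4-5(w=4)}
step 2: add edge 0-5 (w=2); MST = {0-5(w=2) 4-5(w=4)}
step 3: add edge 0-1 (w=5); MST = {0-1(w=5) 0-5(w=2) 4-5(w=4)}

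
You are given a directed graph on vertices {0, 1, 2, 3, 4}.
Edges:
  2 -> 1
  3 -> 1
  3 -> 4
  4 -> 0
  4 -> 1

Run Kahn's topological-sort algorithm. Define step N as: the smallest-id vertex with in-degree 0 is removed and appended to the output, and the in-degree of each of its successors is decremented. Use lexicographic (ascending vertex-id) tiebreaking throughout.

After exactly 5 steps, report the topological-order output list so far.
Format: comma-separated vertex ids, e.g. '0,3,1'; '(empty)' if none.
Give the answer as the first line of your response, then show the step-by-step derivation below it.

2,3,4,0,1

step 1: output 2; order=[2]; indeg=(1,2,0,0,1)
step 2: output 3; order=[2,3]; indeg=(1,1,0,0,0)
step 3: output 4; order=[2,3,4]; indeg=(0,0,0,0,0)
step 4: output 0; order=[2,3,4,0]; indeg=(0,0,0,0,0)
step 5: output 1; order=[2,3,4,0,1]; indeg=(0,0,0,0,0)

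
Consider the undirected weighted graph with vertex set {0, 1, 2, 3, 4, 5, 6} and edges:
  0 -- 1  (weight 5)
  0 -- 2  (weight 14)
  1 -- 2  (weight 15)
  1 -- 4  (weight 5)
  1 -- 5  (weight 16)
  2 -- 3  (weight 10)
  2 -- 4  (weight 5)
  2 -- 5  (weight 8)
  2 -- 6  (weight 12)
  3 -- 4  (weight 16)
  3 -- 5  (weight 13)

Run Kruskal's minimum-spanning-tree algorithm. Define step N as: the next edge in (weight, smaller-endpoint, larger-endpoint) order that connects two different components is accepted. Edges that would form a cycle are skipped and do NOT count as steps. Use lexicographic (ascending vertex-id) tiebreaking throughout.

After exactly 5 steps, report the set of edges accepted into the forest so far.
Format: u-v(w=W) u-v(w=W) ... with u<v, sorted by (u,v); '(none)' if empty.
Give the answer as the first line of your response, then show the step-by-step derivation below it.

0-1(w=5) 1-4(w=5) 2-3(w=10) 2-4(w=5) 2-5(w=8)

step 1: add edge 0-1 (w=5); MST = {0-1(w=5)}
step 2: add edge 1-4 (w=5); MST = {0-1(w=5) 1-4(w=5)}
step 3: add edge 2-4 (w=5); MST = {0-1(w=5) 1-4(w=5) 2-4(w=5)}
step 4: add edge 2-5 (w=8); MST = {0-1(w=5) 1-4(w=5) 2-4(w=5) 2-5(w=8)}
step 5: add edge 2-3 (w=10); MST = {0-1(w=5) 1-4(w=5) 2-3(w=10) 2-4(w=5) 2-5(w=8)}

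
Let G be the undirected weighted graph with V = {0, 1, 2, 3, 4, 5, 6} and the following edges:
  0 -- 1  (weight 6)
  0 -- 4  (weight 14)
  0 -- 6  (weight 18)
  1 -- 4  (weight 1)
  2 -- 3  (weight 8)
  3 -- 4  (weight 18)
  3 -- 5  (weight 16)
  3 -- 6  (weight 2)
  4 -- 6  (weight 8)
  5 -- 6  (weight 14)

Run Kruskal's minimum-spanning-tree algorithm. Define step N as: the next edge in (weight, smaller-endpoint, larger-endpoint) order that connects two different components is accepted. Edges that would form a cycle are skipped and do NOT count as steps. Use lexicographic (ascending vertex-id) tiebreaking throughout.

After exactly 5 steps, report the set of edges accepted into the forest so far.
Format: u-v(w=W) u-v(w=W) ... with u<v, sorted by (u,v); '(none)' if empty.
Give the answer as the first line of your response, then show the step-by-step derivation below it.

0-1(w=6) 1-4(w=1) 2-3(w=8) 3-6(w=2) 4-6(w=8)

step 1: add edge 1-4 (w=1); MST = {1-4(w=1)}
step 2: add edge 3-6 (w=2); MST = {1-4(w=1) 3-6(w=2)}
step 3: add edge 0-1 (w=6); MST = {0-1(w=6) 1-4(w=1) 3-6(w=2)}
step 4: add edge 2-3 (w=8); MST = {0-1(w=6) 1-4(w=1) 2-3(w=8) 3-6(w=2)}
step 5: add edge 4-6 (w=8); MST = {0-1(w=6) 1-4(w=1) 2-3(w=8) 3-6(w=2) 4-6(w=8)}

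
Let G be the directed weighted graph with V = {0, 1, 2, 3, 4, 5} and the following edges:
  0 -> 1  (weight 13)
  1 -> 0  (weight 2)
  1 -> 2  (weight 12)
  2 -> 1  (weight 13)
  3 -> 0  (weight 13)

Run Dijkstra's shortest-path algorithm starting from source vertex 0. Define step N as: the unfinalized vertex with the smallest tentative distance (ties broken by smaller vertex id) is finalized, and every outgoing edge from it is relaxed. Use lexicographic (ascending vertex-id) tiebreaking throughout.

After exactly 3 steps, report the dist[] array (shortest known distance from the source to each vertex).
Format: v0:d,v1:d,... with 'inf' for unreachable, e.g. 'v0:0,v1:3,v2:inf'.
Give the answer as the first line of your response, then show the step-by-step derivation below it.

v0:0,v1:13,v2:25,v3:inf,v4:inf,v5:inf

step 1: dist = v0:0,v1:13,v2:inf,v3:inf,v4:inf,v5:inf
step 2: dist = v0:0,v1:13,v2:25,v3:inf,v4:inf,v5:inf
step 3: dist = v0:0,v1:13,v2:25,v3:inf,v4:inf,v5:inf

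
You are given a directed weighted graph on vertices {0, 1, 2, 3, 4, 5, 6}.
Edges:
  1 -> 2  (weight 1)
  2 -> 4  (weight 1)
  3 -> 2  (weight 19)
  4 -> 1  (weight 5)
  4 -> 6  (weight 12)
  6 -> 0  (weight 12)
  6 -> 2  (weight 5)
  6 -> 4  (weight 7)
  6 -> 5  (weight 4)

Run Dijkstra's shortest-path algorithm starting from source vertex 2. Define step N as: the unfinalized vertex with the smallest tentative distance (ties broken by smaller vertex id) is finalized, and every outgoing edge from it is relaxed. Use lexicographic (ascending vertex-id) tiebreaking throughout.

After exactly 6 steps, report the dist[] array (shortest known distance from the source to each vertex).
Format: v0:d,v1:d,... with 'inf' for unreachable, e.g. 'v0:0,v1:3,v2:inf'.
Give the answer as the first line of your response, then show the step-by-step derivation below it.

v0:25,v1:6,v2:0,v3:inf,v4:1,v5:17,v6:13

step 1: dist = v0:inf,v1:inf,v2:0,v3:inf,v4:1,v5:inf,v6:inf
step 2: dist = v0:inf,v1:6,v2:0,v3:inf,v4:1,v5:inf,v6:13
step 3: dist = v0:inf,v1:6,v2:0,v3:inf,v4:1,v5:inf,v6:13
step 4: dist = v0:25,v1:6,v2:0,v3:inf,v4:1,v5:17,v6:13
step 5: dist = v0:25,v1:6,v2:0,v3:inf,v4:1,v5:17,v6:13
step 6: dist = v0:25,v1:6,v2:0,v3:inf,v4:1,v5:17,v6:13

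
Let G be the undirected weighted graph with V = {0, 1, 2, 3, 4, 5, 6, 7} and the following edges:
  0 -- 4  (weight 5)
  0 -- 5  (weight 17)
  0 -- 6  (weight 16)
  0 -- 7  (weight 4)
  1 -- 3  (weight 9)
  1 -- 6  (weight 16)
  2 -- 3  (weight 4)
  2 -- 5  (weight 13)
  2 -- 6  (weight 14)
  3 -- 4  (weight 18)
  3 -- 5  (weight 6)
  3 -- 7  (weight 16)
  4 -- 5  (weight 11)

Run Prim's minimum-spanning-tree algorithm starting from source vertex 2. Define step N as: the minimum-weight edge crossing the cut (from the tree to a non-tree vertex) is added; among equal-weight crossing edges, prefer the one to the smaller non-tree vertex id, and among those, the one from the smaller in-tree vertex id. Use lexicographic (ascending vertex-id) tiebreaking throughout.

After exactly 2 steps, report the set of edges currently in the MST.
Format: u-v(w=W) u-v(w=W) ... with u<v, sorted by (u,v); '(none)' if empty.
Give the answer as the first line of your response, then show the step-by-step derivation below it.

2-3(w=4) 3-5(w=6)

step 1: add edge 2-3 (w=4); MST = {2-3(w=4)}
step 2: add edge 3-5 (w=6); MST = {2-3(w=4) 3-5(w=6)}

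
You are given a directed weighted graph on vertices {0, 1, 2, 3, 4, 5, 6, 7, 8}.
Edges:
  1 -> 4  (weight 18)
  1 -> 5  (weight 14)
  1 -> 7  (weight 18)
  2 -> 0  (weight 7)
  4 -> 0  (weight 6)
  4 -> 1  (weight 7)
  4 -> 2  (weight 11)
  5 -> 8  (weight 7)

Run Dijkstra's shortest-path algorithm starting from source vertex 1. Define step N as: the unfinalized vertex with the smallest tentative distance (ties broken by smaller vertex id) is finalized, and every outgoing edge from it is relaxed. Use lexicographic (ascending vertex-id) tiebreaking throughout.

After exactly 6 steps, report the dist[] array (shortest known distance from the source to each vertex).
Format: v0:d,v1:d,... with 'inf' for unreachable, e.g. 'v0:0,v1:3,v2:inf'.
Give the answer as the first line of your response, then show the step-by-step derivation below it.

v0:24,v1:0,v2:29,v3:inf,v4:18,v5:14,v6:inf,v7:18,v8:21

step 1: dist = v0:inf,v1:0,v2:inf,v3:inf,v4:18,v5:14,v6:inf,v7:18,v8:inf
step 2: dist = v0:inf,v1:0,v2:inf,v3:inf,v4:18,v5:14,v6:inf,v7:18,v8:21
step 3: dist = v0:24,v1:0,v2:29,v3:inf,v4:18,v5:14,v6:inf,v7:18,v8:21
step 4: dist = v0:24,v1:0,v2:29,v3:inf,v4:18,v5:14,v6:inf,v7:18,v8:21
step 5: dist = v0:24,v1:0,v2:29,v3:inf,v4:18,v5:14,v6:inf,v7:18,v8:21
step 6: dist = v0:24,v1:0,v2:29,v3:inf,v4:18,v5:14,v6:inf,v7:18,v8:21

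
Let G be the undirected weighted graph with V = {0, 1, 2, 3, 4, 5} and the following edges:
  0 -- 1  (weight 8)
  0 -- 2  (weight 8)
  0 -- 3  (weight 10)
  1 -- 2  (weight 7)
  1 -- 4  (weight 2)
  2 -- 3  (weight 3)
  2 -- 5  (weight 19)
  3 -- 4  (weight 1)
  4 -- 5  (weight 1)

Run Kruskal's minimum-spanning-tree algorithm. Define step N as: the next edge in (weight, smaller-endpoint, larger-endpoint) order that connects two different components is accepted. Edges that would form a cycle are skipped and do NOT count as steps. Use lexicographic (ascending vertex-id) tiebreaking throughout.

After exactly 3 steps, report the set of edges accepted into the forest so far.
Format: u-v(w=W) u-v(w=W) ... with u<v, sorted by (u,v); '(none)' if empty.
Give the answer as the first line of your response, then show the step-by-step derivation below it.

1-4(w=2) 3-4(w=1) 4-5(w=1)

step 1: add edge 3-4 (w=1); MST = {3-4(w=1)}
step 2: add edge 4-5 (w=1); MST = {3-4(w=1) 4-5(w=1)}
step 3: add edge 1-4 (w=2); MST = {1-4(w=2) 3-4(w=1) 4-5(w=1)}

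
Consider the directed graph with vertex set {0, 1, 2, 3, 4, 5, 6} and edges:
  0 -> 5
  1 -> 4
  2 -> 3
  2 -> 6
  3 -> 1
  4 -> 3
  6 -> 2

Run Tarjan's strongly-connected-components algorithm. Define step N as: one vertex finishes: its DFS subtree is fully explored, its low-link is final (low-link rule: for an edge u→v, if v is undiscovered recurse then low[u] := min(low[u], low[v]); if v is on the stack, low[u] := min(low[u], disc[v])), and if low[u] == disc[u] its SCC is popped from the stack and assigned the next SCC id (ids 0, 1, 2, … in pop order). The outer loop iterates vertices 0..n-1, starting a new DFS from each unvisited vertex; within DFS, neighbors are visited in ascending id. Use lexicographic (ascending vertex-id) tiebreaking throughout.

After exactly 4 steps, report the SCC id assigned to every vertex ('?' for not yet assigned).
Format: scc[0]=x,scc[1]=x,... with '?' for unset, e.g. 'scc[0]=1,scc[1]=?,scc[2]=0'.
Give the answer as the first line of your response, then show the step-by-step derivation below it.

scc[0]=1,scc[1]=?,scc[2]=?,scc[3]=?,scc[4]=?,scc[5]=0,scc[6]=?

step 1: low=(low[0]=0,low[1]=?,low[2]=?,low[3]=?,low[4]=?,low[5]=1,low[6]=?); scc=(scc[0]=?,scc[1]=?,scc[2]=?,scc[3]=?,scc[4]=?,scc[5]=0,scc[6]=?)
step 2: low=(low[0]=0,low[1]=?,low[2]=?,low[3]=?,low[4]=?,low[5]=1,low[6]=?); scc=(scc[0]=1,scc[1]=?,scc[2]=?,scc[3]=?,scc[4]=?,scc[5]=0,scc[6]=?)
step 3: low=(low[0]=0,low[1]=2,low[2]=?,low[3]=2,low[4]=3,low[5]=1,low[6]=?); scc=(scc[0]=1,scc[1]=?,scc[2]=?,scc[3]=?,scc[4]=?,scc[5]=0,scc[6]=?)
step 4: low=(low[0]=0,low[1]=2,low[2]=?,low[3]=2,low[4]=2,low[5]=1,low[6]=?); scc=(scc[0]=1,scc[1]=?,scc[2]=?,scc[3]=?,scc[4]=?,scc[5]=0,scc[6]=?)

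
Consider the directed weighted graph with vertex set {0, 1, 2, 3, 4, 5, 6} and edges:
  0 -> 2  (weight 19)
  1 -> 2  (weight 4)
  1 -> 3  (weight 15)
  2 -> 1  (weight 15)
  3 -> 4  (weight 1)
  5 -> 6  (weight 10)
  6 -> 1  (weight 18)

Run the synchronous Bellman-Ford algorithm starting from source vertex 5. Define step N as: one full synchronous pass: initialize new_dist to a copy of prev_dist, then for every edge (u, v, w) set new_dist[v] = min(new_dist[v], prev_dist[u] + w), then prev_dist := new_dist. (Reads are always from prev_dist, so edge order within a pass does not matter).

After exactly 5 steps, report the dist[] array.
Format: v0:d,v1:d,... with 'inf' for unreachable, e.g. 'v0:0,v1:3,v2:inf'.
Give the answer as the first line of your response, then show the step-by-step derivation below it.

v0:inf,v1:28,v2:32,v3:43,v4:44,v5:0,v6:10

step 1: dist = v0:inf,v1:inf,v2:inf,v3:inf,v4:inf,v5:0,v6:10
step 2: dist = v0:inf,v1:28,v2:inf,v3:inf,v4:inf,v5:0,v6:10
step 3: dist = v0:inf,v1:28,v2:32,v3:43,v4:inf,v5:0,v6:10
step 4: dist = v0:inf,v1:28,v2:32,v3:43,v4:44,v5:0,v6:10
step 5: dist = v0:inf,v1:28,v2:32,v3:43,v4:44,v5:0,v6:10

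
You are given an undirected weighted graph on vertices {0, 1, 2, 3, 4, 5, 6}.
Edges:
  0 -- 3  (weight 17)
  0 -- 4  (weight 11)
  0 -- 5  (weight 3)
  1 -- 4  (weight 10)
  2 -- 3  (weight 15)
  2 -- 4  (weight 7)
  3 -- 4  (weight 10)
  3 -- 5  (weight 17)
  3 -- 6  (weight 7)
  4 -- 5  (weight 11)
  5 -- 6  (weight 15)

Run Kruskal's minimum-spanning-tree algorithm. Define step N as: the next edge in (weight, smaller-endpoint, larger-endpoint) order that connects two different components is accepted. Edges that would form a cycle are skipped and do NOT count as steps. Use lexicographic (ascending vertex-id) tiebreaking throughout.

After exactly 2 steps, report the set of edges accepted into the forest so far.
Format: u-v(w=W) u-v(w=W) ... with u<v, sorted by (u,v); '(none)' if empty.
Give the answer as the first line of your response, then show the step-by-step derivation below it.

0-5(w=3) 2-4(w=7)

step 1: add edge 0-5 (w=3); MST = {0-5(w=3)}
step 2: add edge 2-4 (w=7); MST = {0-5(w=3) 2-4(w=7)}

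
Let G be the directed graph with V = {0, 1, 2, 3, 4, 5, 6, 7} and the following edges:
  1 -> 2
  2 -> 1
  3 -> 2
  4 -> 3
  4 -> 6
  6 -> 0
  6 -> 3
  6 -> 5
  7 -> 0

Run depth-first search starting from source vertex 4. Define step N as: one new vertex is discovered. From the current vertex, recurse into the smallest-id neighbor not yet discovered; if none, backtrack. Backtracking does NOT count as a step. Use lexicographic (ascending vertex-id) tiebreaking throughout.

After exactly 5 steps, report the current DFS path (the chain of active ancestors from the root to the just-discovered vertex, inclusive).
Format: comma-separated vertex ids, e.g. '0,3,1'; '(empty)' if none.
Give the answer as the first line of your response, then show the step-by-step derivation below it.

4,6

step 1: discover 4; path=4; order=4
step 2: discover 3; path=4>3; order=4,3
step 3: discover 2; path=4>3>2; order=4,3,2
step 4: discover 1; path=4>3>2>1; order=4,3,2,1
step 5: discover 6; path=4>6; order=4,3,2,1,6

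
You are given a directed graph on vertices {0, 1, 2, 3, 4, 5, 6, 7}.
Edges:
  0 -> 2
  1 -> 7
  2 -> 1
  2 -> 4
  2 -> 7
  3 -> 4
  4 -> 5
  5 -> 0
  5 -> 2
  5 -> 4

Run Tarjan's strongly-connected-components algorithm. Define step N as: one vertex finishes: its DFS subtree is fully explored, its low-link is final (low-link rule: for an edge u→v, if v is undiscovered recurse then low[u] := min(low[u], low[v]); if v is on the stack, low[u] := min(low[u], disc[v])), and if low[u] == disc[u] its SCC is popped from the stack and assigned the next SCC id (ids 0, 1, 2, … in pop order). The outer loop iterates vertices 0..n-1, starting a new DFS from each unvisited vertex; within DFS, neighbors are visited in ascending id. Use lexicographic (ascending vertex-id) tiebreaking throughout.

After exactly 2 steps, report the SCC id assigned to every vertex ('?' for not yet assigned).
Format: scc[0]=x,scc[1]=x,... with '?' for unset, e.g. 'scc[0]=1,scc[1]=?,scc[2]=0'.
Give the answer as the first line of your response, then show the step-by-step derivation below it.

scc[0]=?,scc[1]=1,scc[2]=?,scc[3]=?,scc[4]=?,scc[5]=?,scc[6]=?,scc[7]=0

step 1: low=(low[0]=0,low[1]=2,low[2]=1,low[3]=?,low[4]=?,low[5]=?,low[6]=?,low[7]=3); scc=(scc[0]=?,scc[1]=?,scc[2]=?,scc[3]=?,scc[4]=?,scc[5]=?,scc[6]=?,scc[7]=0)
step 2: low=(low[0]=0,low[1]=2,low[2]=1,low[3]=?,low[4]=?,low[5]=?,low[6]=?,low[7]=3); scc=(scc[0]=?,scc[1]=1,scc[2]=?,scc[3]=?,scc[4]=?,scc[5]=?,scc[6]=?,scc[7]=0)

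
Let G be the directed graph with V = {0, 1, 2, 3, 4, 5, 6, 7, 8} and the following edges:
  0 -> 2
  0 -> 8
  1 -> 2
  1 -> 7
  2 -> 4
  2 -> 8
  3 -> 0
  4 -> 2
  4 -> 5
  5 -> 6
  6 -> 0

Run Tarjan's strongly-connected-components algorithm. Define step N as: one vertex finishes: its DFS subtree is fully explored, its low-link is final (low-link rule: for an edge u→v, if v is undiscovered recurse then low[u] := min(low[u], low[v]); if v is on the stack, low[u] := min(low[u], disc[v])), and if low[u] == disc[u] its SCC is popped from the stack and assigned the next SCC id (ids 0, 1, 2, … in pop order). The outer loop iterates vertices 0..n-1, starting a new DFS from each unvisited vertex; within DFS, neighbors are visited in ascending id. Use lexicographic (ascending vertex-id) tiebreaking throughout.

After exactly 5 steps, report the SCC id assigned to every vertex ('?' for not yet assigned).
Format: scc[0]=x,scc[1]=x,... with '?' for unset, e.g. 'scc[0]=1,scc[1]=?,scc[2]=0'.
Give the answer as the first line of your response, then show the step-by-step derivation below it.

scc[0]=?,scc[1]=?,scc[2]=?,scc[3]=?,scc[4]=?,scc[5]=?,scc[6]=?,scc[7]=?,scc[8]=0

step 1: low=(low[0]=0,low[1]=?,low[2]=1,low[3]=?,low[4]=1,low[5]=3,low[6]=0,low[7]=?,low[8]=?); scc=(scc[0]=?,scc[1]=?,scc[2]=?,scc[3]=?,scc[4]=?,scc[5]=?,scc[6]=?,scc[7]=?,scc[8]=?)
step 2: low=(low[0]=0,low[1]=?,low[2]=1,low[3]=?,low[4]=1,low[5]=0,low[6]=0,low[7]=?,low[8]=?); scc=(scc[0]=?,scc[1]=?,scc[2]=?,scc[3]=?,scc[4]=?,scc[5]=?,scc[6]=?,scc[7]=?,scc[8]=?)
step 3: low=(low[0]=0,low[1]=?,low[2]=1,low[3]=?,low[4]=0,low[5]=0,low[6]=0,low[7]=?,low[8]=?); scc=(scc[0]=?,scc[1]=?,scc[2]=?,scc[3]=?,scc[4]=?,scc[5]=?,scc[6]=?,scc[7]=?,scc[8]=?)
step 4: low=(low[0]=0,low[1]=?,low[2]=0,low[3]=?,low[4]=0,low[5]=0,low[6]=0,low[7]=?,low[8]=5); scc=(scc[0]=?,scc[1]=?,scc[2]=?,scc[3]=?,scc[4]=?,scc[5]=?,scc[6]=?,scc[7]=?,scc[8]=0)
step 5: low=(low[0]=0,low[1]=?,low[2]=0,low[3]=?,low[4]=0,low[5]=0,low[6]=0,low[7]=?,low[8]=5); scc=(scc[0]=?,scc[1]=?,scc[2]=?,scc[3]=?,scc[4]=?,scc[5]=?,scc[6]=?,scc[7]=?,scc[8]=0)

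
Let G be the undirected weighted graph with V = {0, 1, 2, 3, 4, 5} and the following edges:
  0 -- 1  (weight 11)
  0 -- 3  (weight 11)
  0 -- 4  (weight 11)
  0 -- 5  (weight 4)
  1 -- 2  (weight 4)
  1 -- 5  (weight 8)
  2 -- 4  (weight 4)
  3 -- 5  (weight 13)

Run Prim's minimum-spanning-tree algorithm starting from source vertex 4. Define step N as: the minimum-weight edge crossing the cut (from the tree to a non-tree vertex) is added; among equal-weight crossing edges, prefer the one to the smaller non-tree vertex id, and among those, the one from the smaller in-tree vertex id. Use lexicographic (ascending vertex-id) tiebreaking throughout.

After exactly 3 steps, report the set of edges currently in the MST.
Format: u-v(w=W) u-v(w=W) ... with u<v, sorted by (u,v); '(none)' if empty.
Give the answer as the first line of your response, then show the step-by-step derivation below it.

1-2(w=4) 1-5(w=8) 2-4(w=4)

step 1: add edge 2-4 (w=4); MST = {2-4(w=4)}
step 2: add edge 1-2 (w=4); MST = {1-2(w=4) 2-4(w=4)}
step 3: add edge 1-5 (w=8); MST = {1-2(w=4) 1-5(w=8) 2-4(w=4)}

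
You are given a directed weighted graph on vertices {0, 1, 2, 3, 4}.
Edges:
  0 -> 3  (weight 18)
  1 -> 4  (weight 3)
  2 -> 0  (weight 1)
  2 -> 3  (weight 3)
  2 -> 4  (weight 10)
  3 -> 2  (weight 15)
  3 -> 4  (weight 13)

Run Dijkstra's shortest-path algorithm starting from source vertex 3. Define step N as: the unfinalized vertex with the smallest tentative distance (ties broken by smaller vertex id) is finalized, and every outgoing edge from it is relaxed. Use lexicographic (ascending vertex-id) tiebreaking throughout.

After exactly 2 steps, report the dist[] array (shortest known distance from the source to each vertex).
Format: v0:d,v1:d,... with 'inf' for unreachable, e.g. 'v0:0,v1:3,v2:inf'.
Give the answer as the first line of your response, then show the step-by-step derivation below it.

v0:inf,v1:inf,v2:15,v3:0,v4:13

step 1: dist = v0:inf,v1:inf,v2:15,v3:0,v4:13
step 2: dist = v0:inf,v1:inf,v2:15,v3:0,v4:13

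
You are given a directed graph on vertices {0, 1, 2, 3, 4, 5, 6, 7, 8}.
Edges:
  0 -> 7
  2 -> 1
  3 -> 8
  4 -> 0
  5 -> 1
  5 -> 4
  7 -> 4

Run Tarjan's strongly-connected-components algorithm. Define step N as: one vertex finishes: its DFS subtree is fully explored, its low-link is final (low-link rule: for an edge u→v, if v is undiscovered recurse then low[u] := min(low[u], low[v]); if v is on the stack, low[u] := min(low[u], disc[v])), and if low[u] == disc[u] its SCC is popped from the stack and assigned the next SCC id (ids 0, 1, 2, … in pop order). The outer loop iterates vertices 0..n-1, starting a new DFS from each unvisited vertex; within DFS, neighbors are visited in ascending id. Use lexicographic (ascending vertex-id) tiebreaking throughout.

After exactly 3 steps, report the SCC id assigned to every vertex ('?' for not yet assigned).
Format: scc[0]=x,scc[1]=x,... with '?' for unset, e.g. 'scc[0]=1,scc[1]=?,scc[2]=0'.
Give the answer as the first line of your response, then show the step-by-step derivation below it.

scc[0]=0,scc[1]=?,scc[2]=?,scc[3]=?,scc[4]=0,scc[5]=?,scc[6]=?,scc[7]=0,scc[8]=?

step 1: low=(low[0]=0,low[1]=?,low[2]=?,low[3]=?,low[4]=0,low[5]=?,low[6]=?,low[7]=1,low[8]=?); scc=(scc[0]=?,scc[1]=?,scc[2]=?,scc[3]=?,scc[4]=?,scc[5]=?,scc[6]=?,scc[7]=?,scc[8]=?)
step 2: low=(low[0]=0,low[1]=?,low[2]=?,low[3]=?,low[4]=0,low[5]=?,low[6]=?,low[7]=0,low[8]=?); scc=(scc[0]=?,scc[1]=?,scc[2]=?,scc[3]=?,scc[4]=?,scc[5]=?,scc[6]=?,scc[7]=?,scc[8]=?)
step 3: low=(low[0]=0,low[1]=?,low[2]=?,low[3]=?,low[4]=0,low[5]=?,low[6]=?,low[7]=0,low[8]=?); scc=(scc[0]=0,scc[1]=?,scc[2]=?,scc[3]=?,scc[4]=0,scc[5]=?,scc[6]=?,scc[7]=0,scc[8]=?)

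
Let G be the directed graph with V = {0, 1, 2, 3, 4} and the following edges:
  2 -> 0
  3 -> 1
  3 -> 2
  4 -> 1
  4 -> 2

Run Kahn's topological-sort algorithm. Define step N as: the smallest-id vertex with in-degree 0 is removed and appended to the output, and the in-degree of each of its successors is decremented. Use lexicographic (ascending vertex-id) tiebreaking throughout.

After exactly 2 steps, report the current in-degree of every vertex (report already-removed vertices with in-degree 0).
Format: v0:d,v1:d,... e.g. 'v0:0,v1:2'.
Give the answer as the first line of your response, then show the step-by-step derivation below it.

v0:1,v1:0,v2:0,v3:0,v4:0

step 1: output 3; order=[3]; indeg=(1,1,1,0,0)
step 2: output 4; order=[3,4]; indeg=(1,0,0,0,0)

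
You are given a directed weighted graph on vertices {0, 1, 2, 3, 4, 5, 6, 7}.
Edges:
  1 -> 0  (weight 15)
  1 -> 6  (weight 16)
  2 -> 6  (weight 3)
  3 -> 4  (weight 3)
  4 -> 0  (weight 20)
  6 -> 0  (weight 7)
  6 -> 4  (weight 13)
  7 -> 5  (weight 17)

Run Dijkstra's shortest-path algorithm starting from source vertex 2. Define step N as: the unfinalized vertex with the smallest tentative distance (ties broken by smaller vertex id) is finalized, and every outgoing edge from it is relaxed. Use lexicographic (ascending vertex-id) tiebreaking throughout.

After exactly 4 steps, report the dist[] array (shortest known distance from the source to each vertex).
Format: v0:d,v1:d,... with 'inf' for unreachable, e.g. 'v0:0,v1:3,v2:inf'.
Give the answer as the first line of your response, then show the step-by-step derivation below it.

v0:10,v1:inf,v2:0,v3:inf,v4:16,v5:inf,v6:3,v7:inf

step 1: dist = v0:inf,v1:inf,v2:0,v3:inf,v4:inf,v5:inf,v6:3,v7:inf
step 2: dist = v0:10,v1:inf,v2:0,v3:inf,v4:16,v5:inf,v6:3,v7:inf
step 3: dist = v0:10,v1:inf,v2:0,v3:inf,v4:16,v5:inf,v6:3,v7:inf
step 4: dist = v0:10,v1:inf,v2:0,v3:inf,v4:16,v5:inf,v6:3,v7:inf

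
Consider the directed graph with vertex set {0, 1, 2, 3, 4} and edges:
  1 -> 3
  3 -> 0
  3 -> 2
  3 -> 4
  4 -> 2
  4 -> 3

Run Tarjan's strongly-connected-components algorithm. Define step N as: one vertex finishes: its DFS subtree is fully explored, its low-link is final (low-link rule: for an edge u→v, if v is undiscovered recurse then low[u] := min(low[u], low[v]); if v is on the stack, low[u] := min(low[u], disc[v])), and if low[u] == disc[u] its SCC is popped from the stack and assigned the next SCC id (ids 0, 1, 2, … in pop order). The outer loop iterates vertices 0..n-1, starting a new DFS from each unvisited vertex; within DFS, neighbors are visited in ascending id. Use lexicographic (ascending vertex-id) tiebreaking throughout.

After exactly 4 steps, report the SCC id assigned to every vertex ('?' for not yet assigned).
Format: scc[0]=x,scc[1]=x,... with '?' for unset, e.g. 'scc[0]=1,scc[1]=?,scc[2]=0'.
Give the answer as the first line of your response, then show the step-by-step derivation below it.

scc[0]=0,scc[1]=?,scc[2]=1,scc[3]=2,scc[4]=2

step 1: low=(low[0]=0,low[1]=?,low[2]=?,low[3]=?,low[4]=?); scc=(scc[0]=0,scc[1]=?,scc[2]=?,scc[3]=?,scc[4]=?)
step 2: low=(low[0]=0,low[1]=1,low[2]=3,low[3]=2,low[4]=?); scc=(scc[0]=0,scc[1]=?,scc[2]=1,scc[3]=?,scc[4]=?)
step 3: low=(low[0]=0,low[1]=1,low[2]=3,low[3]=2,low[4]=2); scc=(scc[0]=0,scc[1]=?,scc[2]=1,scc[3]=?,scc[4]=?)
step 4: low=(low[0]=0,low[1]=1,low[2]=3,low[3]=2,low[4]=2); scc=(scc[0]=0,scc[1]=?,scc[2]=1,scc[3]=2,scc[4]=2)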